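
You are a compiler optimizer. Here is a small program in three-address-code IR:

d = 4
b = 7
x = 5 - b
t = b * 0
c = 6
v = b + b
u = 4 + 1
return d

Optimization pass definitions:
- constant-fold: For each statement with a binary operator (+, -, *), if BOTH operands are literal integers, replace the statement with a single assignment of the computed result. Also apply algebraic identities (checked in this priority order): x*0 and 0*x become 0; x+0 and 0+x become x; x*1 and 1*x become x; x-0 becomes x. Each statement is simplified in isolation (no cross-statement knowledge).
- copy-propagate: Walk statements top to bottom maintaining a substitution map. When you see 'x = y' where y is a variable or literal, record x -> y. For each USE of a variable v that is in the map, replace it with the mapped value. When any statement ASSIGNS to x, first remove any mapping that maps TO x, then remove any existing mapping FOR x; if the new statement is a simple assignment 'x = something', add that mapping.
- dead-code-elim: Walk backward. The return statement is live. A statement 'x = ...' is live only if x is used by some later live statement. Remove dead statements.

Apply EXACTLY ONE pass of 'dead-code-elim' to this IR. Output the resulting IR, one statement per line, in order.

Answer: d = 4
return d

Derivation:
Applying dead-code-elim statement-by-statement:
  [8] return d  -> KEEP (return); live=['d']
  [7] u = 4 + 1  -> DEAD (u not live)
  [6] v = b + b  -> DEAD (v not live)
  [5] c = 6  -> DEAD (c not live)
  [4] t = b * 0  -> DEAD (t not live)
  [3] x = 5 - b  -> DEAD (x not live)
  [2] b = 7  -> DEAD (b not live)
  [1] d = 4  -> KEEP; live=[]
Result (2 stmts):
  d = 4
  return d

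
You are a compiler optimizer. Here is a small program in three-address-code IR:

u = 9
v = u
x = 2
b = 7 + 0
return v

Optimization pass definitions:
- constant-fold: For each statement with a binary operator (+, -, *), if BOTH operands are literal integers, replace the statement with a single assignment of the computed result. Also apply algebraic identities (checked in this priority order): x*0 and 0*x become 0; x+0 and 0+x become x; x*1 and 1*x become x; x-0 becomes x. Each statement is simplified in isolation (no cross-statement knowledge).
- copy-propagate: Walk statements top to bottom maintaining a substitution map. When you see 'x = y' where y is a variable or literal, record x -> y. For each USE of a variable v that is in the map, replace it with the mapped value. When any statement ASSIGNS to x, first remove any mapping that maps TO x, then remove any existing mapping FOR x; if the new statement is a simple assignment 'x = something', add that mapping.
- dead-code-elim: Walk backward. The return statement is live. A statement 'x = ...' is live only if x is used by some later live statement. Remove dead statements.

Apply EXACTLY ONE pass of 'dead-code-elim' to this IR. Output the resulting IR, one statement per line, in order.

Applying dead-code-elim statement-by-statement:
  [5] return v  -> KEEP (return); live=['v']
  [4] b = 7 + 0  -> DEAD (b not live)
  [3] x = 2  -> DEAD (x not live)
  [2] v = u  -> KEEP; live=['u']
  [1] u = 9  -> KEEP; live=[]
Result (3 stmts):
  u = 9
  v = u
  return v

Answer: u = 9
v = u
return v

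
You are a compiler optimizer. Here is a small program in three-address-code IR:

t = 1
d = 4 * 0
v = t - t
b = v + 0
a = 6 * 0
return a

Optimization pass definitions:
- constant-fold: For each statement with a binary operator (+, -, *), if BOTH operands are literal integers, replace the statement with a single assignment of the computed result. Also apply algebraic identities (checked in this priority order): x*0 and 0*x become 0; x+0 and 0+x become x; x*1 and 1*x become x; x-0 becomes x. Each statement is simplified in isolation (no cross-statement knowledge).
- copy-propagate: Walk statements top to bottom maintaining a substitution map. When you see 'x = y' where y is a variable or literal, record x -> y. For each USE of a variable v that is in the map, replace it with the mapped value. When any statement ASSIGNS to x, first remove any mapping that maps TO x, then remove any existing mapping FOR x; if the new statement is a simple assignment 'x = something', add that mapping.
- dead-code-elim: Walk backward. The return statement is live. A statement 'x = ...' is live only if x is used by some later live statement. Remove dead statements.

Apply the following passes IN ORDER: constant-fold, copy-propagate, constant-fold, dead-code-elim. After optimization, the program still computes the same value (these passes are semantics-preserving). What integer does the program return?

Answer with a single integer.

Answer: 0

Derivation:
Initial IR:
  t = 1
  d = 4 * 0
  v = t - t
  b = v + 0
  a = 6 * 0
  return a
After constant-fold (6 stmts):
  t = 1
  d = 0
  v = t - t
  b = v
  a = 0
  return a
After copy-propagate (6 stmts):
  t = 1
  d = 0
  v = 1 - 1
  b = v
  a = 0
  return 0
After constant-fold (6 stmts):
  t = 1
  d = 0
  v = 0
  b = v
  a = 0
  return 0
After dead-code-elim (1 stmts):
  return 0
Evaluate:
  t = 1  =>  t = 1
  d = 4 * 0  =>  d = 0
  v = t - t  =>  v = 0
  b = v + 0  =>  b = 0
  a = 6 * 0  =>  a = 0
  return a = 0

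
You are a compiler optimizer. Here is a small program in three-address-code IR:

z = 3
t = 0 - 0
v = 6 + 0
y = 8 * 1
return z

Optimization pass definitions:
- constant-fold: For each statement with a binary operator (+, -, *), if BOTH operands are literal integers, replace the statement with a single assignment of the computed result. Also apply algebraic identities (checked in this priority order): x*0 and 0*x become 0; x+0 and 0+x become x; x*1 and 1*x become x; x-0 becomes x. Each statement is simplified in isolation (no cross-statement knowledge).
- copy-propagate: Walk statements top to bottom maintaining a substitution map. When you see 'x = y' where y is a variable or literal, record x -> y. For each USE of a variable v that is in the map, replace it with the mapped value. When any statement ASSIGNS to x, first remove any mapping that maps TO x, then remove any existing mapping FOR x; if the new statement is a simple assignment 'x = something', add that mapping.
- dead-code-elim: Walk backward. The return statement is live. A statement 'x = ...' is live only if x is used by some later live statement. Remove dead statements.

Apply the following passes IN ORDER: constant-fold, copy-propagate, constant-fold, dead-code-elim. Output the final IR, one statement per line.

Answer: return 3

Derivation:
Initial IR:
  z = 3
  t = 0 - 0
  v = 6 + 0
  y = 8 * 1
  return z
After constant-fold (5 stmts):
  z = 3
  t = 0
  v = 6
  y = 8
  return z
After copy-propagate (5 stmts):
  z = 3
  t = 0
  v = 6
  y = 8
  return 3
After constant-fold (5 stmts):
  z = 3
  t = 0
  v = 6
  y = 8
  return 3
After dead-code-elim (1 stmts):
  return 3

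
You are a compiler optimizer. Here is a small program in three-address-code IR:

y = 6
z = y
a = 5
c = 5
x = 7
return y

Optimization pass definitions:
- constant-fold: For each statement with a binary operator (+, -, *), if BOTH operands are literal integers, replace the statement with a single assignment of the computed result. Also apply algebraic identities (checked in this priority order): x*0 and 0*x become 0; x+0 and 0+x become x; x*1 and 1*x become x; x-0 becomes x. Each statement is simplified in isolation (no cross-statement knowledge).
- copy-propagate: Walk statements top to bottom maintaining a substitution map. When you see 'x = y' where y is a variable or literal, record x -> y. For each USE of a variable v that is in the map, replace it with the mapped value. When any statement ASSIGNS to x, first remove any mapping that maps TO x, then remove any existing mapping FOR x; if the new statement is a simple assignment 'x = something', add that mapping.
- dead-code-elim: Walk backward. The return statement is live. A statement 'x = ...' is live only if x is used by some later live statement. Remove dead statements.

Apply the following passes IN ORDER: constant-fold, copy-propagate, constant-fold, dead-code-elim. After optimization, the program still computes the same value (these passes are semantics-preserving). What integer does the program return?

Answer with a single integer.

Initial IR:
  y = 6
  z = y
  a = 5
  c = 5
  x = 7
  return y
After constant-fold (6 stmts):
  y = 6
  z = y
  a = 5
  c = 5
  x = 7
  return y
After copy-propagate (6 stmts):
  y = 6
  z = 6
  a = 5
  c = 5
  x = 7
  return 6
After constant-fold (6 stmts):
  y = 6
  z = 6
  a = 5
  c = 5
  x = 7
  return 6
After dead-code-elim (1 stmts):
  return 6
Evaluate:
  y = 6  =>  y = 6
  z = y  =>  z = 6
  a = 5  =>  a = 5
  c = 5  =>  c = 5
  x = 7  =>  x = 7
  return y = 6

Answer: 6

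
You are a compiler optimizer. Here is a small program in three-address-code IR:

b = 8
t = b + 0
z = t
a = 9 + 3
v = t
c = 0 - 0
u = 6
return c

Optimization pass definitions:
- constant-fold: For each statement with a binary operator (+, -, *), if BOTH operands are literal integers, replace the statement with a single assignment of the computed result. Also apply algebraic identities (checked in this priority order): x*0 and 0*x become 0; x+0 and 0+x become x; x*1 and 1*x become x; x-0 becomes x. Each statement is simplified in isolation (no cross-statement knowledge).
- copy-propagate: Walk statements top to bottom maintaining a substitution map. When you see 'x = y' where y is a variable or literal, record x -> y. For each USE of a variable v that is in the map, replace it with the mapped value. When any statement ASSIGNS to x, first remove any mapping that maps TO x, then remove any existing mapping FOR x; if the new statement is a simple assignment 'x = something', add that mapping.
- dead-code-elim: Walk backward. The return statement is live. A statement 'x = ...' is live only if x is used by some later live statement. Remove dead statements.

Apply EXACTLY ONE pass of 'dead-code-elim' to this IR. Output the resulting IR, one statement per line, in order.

Answer: c = 0 - 0
return c

Derivation:
Applying dead-code-elim statement-by-statement:
  [8] return c  -> KEEP (return); live=['c']
  [7] u = 6  -> DEAD (u not live)
  [6] c = 0 - 0  -> KEEP; live=[]
  [5] v = t  -> DEAD (v not live)
  [4] a = 9 + 3  -> DEAD (a not live)
  [3] z = t  -> DEAD (z not live)
  [2] t = b + 0  -> DEAD (t not live)
  [1] b = 8  -> DEAD (b not live)
Result (2 stmts):
  c = 0 - 0
  return c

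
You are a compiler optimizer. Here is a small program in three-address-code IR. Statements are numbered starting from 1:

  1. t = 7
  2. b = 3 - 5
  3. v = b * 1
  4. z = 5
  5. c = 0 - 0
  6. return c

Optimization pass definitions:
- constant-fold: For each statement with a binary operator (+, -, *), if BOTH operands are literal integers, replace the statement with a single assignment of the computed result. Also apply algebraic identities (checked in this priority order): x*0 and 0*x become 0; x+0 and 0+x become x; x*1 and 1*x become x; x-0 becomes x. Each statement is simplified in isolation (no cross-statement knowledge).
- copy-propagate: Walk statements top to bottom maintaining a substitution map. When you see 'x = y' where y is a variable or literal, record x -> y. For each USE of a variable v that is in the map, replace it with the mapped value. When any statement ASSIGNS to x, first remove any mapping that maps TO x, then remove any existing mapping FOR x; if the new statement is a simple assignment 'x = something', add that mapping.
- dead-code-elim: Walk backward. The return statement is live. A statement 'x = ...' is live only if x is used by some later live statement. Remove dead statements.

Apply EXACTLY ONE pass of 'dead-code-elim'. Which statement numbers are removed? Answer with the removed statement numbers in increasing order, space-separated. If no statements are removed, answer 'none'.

Backward liveness scan:
Stmt 1 't = 7': DEAD (t not in live set [])
Stmt 2 'b = 3 - 5': DEAD (b not in live set [])
Stmt 3 'v = b * 1': DEAD (v not in live set [])
Stmt 4 'z = 5': DEAD (z not in live set [])
Stmt 5 'c = 0 - 0': KEEP (c is live); live-in = []
Stmt 6 'return c': KEEP (return); live-in = ['c']
Removed statement numbers: [1, 2, 3, 4]
Surviving IR:
  c = 0 - 0
  return c

Answer: 1 2 3 4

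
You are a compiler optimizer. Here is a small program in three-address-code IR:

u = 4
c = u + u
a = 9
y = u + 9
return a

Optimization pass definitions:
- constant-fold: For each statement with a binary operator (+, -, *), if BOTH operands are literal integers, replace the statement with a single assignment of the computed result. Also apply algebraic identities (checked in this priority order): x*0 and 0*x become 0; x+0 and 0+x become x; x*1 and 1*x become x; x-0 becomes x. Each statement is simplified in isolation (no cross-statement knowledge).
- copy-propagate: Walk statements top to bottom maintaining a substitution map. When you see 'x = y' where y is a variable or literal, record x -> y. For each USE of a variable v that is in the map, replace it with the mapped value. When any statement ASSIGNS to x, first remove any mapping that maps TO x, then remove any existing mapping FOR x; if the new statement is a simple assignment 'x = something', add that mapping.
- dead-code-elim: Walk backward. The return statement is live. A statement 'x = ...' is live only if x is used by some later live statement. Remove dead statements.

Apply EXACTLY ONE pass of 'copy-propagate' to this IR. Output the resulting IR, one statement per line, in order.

Answer: u = 4
c = 4 + 4
a = 9
y = 4 + 9
return 9

Derivation:
Applying copy-propagate statement-by-statement:
  [1] u = 4  (unchanged)
  [2] c = u + u  -> c = 4 + 4
  [3] a = 9  (unchanged)
  [4] y = u + 9  -> y = 4 + 9
  [5] return a  -> return 9
Result (5 stmts):
  u = 4
  c = 4 + 4
  a = 9
  y = 4 + 9
  return 9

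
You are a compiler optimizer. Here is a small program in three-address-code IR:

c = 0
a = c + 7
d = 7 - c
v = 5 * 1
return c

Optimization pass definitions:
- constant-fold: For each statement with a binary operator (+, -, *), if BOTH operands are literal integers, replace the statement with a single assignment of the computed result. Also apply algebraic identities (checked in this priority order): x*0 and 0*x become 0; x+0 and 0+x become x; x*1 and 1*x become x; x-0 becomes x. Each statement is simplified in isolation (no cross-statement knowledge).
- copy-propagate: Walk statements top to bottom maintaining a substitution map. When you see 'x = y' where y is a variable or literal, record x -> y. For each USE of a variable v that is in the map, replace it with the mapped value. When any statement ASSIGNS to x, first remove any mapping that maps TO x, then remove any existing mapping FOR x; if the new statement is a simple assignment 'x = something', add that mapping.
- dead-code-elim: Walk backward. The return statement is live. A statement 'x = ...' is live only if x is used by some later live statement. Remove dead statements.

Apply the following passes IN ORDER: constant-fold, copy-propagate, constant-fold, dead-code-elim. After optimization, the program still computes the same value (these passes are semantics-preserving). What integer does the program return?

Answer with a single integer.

Initial IR:
  c = 0
  a = c + 7
  d = 7 - c
  v = 5 * 1
  return c
After constant-fold (5 stmts):
  c = 0
  a = c + 7
  d = 7 - c
  v = 5
  return c
After copy-propagate (5 stmts):
  c = 0
  a = 0 + 7
  d = 7 - 0
  v = 5
  return 0
After constant-fold (5 stmts):
  c = 0
  a = 7
  d = 7
  v = 5
  return 0
After dead-code-elim (1 stmts):
  return 0
Evaluate:
  c = 0  =>  c = 0
  a = c + 7  =>  a = 7
  d = 7 - c  =>  d = 7
  v = 5 * 1  =>  v = 5
  return c = 0

Answer: 0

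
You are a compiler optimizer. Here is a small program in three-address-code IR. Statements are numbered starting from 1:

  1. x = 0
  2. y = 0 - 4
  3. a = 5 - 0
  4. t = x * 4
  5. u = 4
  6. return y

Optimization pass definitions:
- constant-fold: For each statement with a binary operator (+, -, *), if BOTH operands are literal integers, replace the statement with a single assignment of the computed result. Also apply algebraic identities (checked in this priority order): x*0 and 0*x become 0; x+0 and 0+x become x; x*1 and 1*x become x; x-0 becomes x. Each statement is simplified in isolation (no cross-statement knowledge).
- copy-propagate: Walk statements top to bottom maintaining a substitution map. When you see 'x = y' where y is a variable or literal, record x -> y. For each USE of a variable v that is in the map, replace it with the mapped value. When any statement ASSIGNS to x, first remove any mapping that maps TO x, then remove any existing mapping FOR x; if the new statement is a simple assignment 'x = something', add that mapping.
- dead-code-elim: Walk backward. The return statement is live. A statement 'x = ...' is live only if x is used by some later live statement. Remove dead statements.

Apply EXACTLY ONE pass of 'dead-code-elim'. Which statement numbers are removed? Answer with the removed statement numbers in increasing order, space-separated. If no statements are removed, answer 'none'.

Answer: 1 3 4 5

Derivation:
Backward liveness scan:
Stmt 1 'x = 0': DEAD (x not in live set [])
Stmt 2 'y = 0 - 4': KEEP (y is live); live-in = []
Stmt 3 'a = 5 - 0': DEAD (a not in live set ['y'])
Stmt 4 't = x * 4': DEAD (t not in live set ['y'])
Stmt 5 'u = 4': DEAD (u not in live set ['y'])
Stmt 6 'return y': KEEP (return); live-in = ['y']
Removed statement numbers: [1, 3, 4, 5]
Surviving IR:
  y = 0 - 4
  return y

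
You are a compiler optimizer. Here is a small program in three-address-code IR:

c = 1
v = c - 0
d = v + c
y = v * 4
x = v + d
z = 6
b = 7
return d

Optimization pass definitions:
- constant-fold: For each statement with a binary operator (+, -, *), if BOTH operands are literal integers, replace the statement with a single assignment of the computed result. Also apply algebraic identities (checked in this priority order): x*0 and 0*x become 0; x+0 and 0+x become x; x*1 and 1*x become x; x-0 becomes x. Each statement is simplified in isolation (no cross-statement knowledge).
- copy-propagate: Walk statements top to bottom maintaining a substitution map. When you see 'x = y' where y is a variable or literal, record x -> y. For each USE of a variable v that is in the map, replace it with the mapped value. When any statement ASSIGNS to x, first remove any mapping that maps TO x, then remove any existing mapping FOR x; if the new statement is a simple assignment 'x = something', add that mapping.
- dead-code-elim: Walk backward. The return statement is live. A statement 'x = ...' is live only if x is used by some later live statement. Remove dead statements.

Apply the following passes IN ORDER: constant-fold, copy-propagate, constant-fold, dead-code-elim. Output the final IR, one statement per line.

Initial IR:
  c = 1
  v = c - 0
  d = v + c
  y = v * 4
  x = v + d
  z = 6
  b = 7
  return d
After constant-fold (8 stmts):
  c = 1
  v = c
  d = v + c
  y = v * 4
  x = v + d
  z = 6
  b = 7
  return d
After copy-propagate (8 stmts):
  c = 1
  v = 1
  d = 1 + 1
  y = 1 * 4
  x = 1 + d
  z = 6
  b = 7
  return d
After constant-fold (8 stmts):
  c = 1
  v = 1
  d = 2
  y = 4
  x = 1 + d
  z = 6
  b = 7
  return d
After dead-code-elim (2 stmts):
  d = 2
  return d

Answer: d = 2
return d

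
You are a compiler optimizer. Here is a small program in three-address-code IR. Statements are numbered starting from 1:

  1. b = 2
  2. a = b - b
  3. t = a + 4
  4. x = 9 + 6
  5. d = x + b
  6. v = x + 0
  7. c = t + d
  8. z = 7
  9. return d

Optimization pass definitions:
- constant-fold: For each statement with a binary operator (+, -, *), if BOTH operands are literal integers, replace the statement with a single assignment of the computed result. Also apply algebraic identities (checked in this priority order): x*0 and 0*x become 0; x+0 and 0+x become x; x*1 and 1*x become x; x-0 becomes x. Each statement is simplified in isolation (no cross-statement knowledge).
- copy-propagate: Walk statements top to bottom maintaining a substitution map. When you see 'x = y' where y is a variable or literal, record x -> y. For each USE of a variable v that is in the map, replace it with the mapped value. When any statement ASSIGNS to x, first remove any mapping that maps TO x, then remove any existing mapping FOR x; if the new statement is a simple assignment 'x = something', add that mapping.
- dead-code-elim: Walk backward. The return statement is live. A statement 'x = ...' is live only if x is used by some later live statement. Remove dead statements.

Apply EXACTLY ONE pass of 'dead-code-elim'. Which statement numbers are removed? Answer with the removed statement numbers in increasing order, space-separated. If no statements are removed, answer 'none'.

Answer: 2 3 6 7 8

Derivation:
Backward liveness scan:
Stmt 1 'b = 2': KEEP (b is live); live-in = []
Stmt 2 'a = b - b': DEAD (a not in live set ['b'])
Stmt 3 't = a + 4': DEAD (t not in live set ['b'])
Stmt 4 'x = 9 + 6': KEEP (x is live); live-in = ['b']
Stmt 5 'd = x + b': KEEP (d is live); live-in = ['b', 'x']
Stmt 6 'v = x + 0': DEAD (v not in live set ['d'])
Stmt 7 'c = t + d': DEAD (c not in live set ['d'])
Stmt 8 'z = 7': DEAD (z not in live set ['d'])
Stmt 9 'return d': KEEP (return); live-in = ['d']
Removed statement numbers: [2, 3, 6, 7, 8]
Surviving IR:
  b = 2
  x = 9 + 6
  d = x + b
  return d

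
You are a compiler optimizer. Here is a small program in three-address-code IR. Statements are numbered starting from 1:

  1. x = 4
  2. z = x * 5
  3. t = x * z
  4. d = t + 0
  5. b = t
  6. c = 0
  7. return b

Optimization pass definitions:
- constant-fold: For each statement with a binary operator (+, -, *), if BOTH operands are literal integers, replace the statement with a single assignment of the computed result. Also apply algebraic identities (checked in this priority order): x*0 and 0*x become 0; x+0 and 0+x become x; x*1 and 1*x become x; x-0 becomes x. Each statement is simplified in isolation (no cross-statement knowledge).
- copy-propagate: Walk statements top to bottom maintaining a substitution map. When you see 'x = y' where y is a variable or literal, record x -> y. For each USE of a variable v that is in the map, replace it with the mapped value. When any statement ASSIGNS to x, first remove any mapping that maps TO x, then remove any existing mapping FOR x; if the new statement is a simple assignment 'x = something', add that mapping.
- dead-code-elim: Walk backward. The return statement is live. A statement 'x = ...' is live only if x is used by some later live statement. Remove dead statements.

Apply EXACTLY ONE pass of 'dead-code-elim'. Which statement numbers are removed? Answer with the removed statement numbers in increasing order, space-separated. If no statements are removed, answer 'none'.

Answer: 4 6

Derivation:
Backward liveness scan:
Stmt 1 'x = 4': KEEP (x is live); live-in = []
Stmt 2 'z = x * 5': KEEP (z is live); live-in = ['x']
Stmt 3 't = x * z': KEEP (t is live); live-in = ['x', 'z']
Stmt 4 'd = t + 0': DEAD (d not in live set ['t'])
Stmt 5 'b = t': KEEP (b is live); live-in = ['t']
Stmt 6 'c = 0': DEAD (c not in live set ['b'])
Stmt 7 'return b': KEEP (return); live-in = ['b']
Removed statement numbers: [4, 6]
Surviving IR:
  x = 4
  z = x * 5
  t = x * z
  b = t
  return b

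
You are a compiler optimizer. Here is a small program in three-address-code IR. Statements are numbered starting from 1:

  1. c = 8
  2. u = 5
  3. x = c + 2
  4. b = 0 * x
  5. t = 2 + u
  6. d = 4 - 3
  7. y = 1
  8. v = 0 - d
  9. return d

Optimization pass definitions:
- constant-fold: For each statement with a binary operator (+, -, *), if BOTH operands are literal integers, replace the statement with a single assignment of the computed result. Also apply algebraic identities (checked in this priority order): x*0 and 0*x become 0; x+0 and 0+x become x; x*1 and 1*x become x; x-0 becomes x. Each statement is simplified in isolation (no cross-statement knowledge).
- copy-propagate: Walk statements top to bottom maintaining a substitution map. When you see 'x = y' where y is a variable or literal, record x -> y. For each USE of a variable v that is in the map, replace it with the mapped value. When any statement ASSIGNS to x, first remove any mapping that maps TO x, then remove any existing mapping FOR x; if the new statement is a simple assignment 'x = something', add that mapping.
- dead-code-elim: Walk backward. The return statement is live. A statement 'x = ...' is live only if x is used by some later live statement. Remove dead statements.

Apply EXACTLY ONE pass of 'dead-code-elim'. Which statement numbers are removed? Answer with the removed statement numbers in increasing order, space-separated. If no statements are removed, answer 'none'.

Backward liveness scan:
Stmt 1 'c = 8': DEAD (c not in live set [])
Stmt 2 'u = 5': DEAD (u not in live set [])
Stmt 3 'x = c + 2': DEAD (x not in live set [])
Stmt 4 'b = 0 * x': DEAD (b not in live set [])
Stmt 5 't = 2 + u': DEAD (t not in live set [])
Stmt 6 'd = 4 - 3': KEEP (d is live); live-in = []
Stmt 7 'y = 1': DEAD (y not in live set ['d'])
Stmt 8 'v = 0 - d': DEAD (v not in live set ['d'])
Stmt 9 'return d': KEEP (return); live-in = ['d']
Removed statement numbers: [1, 2, 3, 4, 5, 7, 8]
Surviving IR:
  d = 4 - 3
  return d

Answer: 1 2 3 4 5 7 8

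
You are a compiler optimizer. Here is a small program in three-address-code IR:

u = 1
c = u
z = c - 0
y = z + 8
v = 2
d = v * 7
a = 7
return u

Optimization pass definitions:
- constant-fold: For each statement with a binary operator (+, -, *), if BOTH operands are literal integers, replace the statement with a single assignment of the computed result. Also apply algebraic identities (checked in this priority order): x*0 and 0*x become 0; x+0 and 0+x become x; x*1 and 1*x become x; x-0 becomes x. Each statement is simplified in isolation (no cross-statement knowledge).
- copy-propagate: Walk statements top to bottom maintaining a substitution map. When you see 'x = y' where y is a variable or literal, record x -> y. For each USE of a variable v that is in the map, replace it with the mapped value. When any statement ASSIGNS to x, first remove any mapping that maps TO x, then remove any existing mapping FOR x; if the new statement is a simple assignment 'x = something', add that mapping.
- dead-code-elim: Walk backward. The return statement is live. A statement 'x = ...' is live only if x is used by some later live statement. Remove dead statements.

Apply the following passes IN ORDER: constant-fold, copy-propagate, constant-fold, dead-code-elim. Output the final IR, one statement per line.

Answer: return 1

Derivation:
Initial IR:
  u = 1
  c = u
  z = c - 0
  y = z + 8
  v = 2
  d = v * 7
  a = 7
  return u
After constant-fold (8 stmts):
  u = 1
  c = u
  z = c
  y = z + 8
  v = 2
  d = v * 7
  a = 7
  return u
After copy-propagate (8 stmts):
  u = 1
  c = 1
  z = 1
  y = 1 + 8
  v = 2
  d = 2 * 7
  a = 7
  return 1
After constant-fold (8 stmts):
  u = 1
  c = 1
  z = 1
  y = 9
  v = 2
  d = 14
  a = 7
  return 1
After dead-code-elim (1 stmts):
  return 1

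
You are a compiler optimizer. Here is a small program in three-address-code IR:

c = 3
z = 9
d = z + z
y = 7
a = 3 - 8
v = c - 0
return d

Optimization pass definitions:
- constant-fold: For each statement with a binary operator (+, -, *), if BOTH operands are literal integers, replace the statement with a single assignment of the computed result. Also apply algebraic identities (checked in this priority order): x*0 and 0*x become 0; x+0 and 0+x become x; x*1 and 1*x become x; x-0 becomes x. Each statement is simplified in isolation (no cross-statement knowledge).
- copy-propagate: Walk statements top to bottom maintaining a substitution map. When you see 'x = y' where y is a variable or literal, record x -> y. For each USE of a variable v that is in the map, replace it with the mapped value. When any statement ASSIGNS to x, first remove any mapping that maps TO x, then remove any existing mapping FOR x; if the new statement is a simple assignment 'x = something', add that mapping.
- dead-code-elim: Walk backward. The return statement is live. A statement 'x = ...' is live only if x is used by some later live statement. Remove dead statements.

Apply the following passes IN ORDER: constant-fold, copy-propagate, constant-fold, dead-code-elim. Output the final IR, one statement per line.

Initial IR:
  c = 3
  z = 9
  d = z + z
  y = 7
  a = 3 - 8
  v = c - 0
  return d
After constant-fold (7 stmts):
  c = 3
  z = 9
  d = z + z
  y = 7
  a = -5
  v = c
  return d
After copy-propagate (7 stmts):
  c = 3
  z = 9
  d = 9 + 9
  y = 7
  a = -5
  v = 3
  return d
After constant-fold (7 stmts):
  c = 3
  z = 9
  d = 18
  y = 7
  a = -5
  v = 3
  return d
After dead-code-elim (2 stmts):
  d = 18
  return d

Answer: d = 18
return d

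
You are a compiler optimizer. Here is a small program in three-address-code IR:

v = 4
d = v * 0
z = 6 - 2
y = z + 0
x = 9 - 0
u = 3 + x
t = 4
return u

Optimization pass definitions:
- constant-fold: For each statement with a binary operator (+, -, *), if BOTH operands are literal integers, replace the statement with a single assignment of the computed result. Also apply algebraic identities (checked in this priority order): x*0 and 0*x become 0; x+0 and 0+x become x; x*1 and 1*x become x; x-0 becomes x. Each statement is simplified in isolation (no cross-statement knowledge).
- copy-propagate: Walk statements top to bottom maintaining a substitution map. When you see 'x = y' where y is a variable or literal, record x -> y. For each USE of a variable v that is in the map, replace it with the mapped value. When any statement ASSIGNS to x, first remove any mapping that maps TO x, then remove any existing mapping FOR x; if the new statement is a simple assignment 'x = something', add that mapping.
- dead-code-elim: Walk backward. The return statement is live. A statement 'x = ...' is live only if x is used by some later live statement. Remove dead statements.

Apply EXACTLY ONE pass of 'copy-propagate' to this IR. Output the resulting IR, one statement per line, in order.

Answer: v = 4
d = 4 * 0
z = 6 - 2
y = z + 0
x = 9 - 0
u = 3 + x
t = 4
return u

Derivation:
Applying copy-propagate statement-by-statement:
  [1] v = 4  (unchanged)
  [2] d = v * 0  -> d = 4 * 0
  [3] z = 6 - 2  (unchanged)
  [4] y = z + 0  (unchanged)
  [5] x = 9 - 0  (unchanged)
  [6] u = 3 + x  (unchanged)
  [7] t = 4  (unchanged)
  [8] return u  (unchanged)
Result (8 stmts):
  v = 4
  d = 4 * 0
  z = 6 - 2
  y = z + 0
  x = 9 - 0
  u = 3 + x
  t = 4
  return u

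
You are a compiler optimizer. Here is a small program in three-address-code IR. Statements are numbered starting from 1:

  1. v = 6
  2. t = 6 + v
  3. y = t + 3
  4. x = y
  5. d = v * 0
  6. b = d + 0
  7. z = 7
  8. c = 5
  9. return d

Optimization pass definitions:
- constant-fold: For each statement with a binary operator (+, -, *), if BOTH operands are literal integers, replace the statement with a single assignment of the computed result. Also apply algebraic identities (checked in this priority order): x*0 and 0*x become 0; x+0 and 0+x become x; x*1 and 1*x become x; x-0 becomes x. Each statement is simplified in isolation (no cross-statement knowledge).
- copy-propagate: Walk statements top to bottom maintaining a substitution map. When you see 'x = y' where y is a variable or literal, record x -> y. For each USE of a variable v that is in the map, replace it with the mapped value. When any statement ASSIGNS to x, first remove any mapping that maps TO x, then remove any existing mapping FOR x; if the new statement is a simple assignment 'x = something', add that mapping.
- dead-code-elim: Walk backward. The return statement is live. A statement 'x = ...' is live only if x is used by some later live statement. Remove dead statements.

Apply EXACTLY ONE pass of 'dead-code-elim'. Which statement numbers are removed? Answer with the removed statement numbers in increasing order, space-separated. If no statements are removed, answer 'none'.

Answer: 2 3 4 6 7 8

Derivation:
Backward liveness scan:
Stmt 1 'v = 6': KEEP (v is live); live-in = []
Stmt 2 't = 6 + v': DEAD (t not in live set ['v'])
Stmt 3 'y = t + 3': DEAD (y not in live set ['v'])
Stmt 4 'x = y': DEAD (x not in live set ['v'])
Stmt 5 'd = v * 0': KEEP (d is live); live-in = ['v']
Stmt 6 'b = d + 0': DEAD (b not in live set ['d'])
Stmt 7 'z = 7': DEAD (z not in live set ['d'])
Stmt 8 'c = 5': DEAD (c not in live set ['d'])
Stmt 9 'return d': KEEP (return); live-in = ['d']
Removed statement numbers: [2, 3, 4, 6, 7, 8]
Surviving IR:
  v = 6
  d = v * 0
  return d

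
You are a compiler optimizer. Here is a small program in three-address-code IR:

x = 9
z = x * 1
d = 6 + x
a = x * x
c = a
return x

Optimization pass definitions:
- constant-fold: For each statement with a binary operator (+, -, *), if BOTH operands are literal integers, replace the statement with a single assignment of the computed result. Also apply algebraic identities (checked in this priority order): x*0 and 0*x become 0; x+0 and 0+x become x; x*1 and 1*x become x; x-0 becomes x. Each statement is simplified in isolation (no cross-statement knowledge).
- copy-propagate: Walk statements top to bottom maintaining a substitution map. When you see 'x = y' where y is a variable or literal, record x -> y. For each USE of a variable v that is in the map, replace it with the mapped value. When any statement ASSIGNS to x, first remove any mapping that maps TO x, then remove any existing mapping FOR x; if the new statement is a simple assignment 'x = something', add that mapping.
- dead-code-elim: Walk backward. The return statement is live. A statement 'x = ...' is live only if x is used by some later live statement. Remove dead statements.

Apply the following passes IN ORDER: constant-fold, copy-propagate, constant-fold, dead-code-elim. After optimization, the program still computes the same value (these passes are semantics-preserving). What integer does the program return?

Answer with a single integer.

Initial IR:
  x = 9
  z = x * 1
  d = 6 + x
  a = x * x
  c = a
  return x
After constant-fold (6 stmts):
  x = 9
  z = x
  d = 6 + x
  a = x * x
  c = a
  return x
After copy-propagate (6 stmts):
  x = 9
  z = 9
  d = 6 + 9
  a = 9 * 9
  c = a
  return 9
After constant-fold (6 stmts):
  x = 9
  z = 9
  d = 15
  a = 81
  c = a
  return 9
After dead-code-elim (1 stmts):
  return 9
Evaluate:
  x = 9  =>  x = 9
  z = x * 1  =>  z = 9
  d = 6 + x  =>  d = 15
  a = x * x  =>  a = 81
  c = a  =>  c = 81
  return x = 9

Answer: 9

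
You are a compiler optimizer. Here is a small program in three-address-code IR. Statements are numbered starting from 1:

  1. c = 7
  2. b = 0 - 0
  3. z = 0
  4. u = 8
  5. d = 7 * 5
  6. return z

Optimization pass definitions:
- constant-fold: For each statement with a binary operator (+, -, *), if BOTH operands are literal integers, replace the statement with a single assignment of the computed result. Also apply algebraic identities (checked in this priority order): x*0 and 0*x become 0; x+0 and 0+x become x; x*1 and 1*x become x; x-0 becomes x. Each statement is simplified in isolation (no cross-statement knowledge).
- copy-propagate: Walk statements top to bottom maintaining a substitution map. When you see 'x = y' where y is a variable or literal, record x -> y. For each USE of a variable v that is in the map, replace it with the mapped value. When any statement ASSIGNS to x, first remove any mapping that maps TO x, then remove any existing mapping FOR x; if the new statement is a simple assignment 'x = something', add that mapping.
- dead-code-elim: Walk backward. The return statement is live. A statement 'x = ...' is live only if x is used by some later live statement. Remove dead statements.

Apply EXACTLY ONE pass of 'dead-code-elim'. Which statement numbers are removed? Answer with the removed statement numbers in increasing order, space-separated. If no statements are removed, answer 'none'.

Backward liveness scan:
Stmt 1 'c = 7': DEAD (c not in live set [])
Stmt 2 'b = 0 - 0': DEAD (b not in live set [])
Stmt 3 'z = 0': KEEP (z is live); live-in = []
Stmt 4 'u = 8': DEAD (u not in live set ['z'])
Stmt 5 'd = 7 * 5': DEAD (d not in live set ['z'])
Stmt 6 'return z': KEEP (return); live-in = ['z']
Removed statement numbers: [1, 2, 4, 5]
Surviving IR:
  z = 0
  return z

Answer: 1 2 4 5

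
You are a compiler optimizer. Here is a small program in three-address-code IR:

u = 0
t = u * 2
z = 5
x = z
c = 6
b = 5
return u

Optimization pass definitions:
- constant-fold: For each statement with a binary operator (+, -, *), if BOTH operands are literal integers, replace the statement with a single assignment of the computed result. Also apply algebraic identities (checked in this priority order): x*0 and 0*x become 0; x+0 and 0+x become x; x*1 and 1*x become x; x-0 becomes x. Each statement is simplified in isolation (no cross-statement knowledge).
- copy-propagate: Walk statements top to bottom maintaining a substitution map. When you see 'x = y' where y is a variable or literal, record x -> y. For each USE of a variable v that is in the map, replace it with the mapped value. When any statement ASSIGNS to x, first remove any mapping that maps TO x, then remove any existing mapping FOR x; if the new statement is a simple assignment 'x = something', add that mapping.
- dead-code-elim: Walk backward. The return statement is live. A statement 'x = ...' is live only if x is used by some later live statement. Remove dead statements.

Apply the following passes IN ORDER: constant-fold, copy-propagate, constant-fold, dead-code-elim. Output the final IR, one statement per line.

Initial IR:
  u = 0
  t = u * 2
  z = 5
  x = z
  c = 6
  b = 5
  return u
After constant-fold (7 stmts):
  u = 0
  t = u * 2
  z = 5
  x = z
  c = 6
  b = 5
  return u
After copy-propagate (7 stmts):
  u = 0
  t = 0 * 2
  z = 5
  x = 5
  c = 6
  b = 5
  return 0
After constant-fold (7 stmts):
  u = 0
  t = 0
  z = 5
  x = 5
  c = 6
  b = 5
  return 0
After dead-code-elim (1 stmts):
  return 0

Answer: return 0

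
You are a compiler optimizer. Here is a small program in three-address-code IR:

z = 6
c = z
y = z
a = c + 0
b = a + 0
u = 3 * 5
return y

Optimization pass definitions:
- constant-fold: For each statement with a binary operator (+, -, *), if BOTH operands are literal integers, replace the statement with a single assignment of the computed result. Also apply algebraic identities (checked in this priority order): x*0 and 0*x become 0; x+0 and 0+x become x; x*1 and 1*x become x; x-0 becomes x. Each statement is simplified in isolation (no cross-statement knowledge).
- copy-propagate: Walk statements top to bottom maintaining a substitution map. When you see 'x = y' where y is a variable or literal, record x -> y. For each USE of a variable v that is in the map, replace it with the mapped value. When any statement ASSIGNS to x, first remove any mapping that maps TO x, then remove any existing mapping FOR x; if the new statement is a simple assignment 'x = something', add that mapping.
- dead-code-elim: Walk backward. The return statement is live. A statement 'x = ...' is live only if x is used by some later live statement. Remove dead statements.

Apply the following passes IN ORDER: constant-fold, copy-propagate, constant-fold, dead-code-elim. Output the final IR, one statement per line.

Answer: return 6

Derivation:
Initial IR:
  z = 6
  c = z
  y = z
  a = c + 0
  b = a + 0
  u = 3 * 5
  return y
After constant-fold (7 stmts):
  z = 6
  c = z
  y = z
  a = c
  b = a
  u = 15
  return y
After copy-propagate (7 stmts):
  z = 6
  c = 6
  y = 6
  a = 6
  b = 6
  u = 15
  return 6
After constant-fold (7 stmts):
  z = 6
  c = 6
  y = 6
  a = 6
  b = 6
  u = 15
  return 6
After dead-code-elim (1 stmts):
  return 6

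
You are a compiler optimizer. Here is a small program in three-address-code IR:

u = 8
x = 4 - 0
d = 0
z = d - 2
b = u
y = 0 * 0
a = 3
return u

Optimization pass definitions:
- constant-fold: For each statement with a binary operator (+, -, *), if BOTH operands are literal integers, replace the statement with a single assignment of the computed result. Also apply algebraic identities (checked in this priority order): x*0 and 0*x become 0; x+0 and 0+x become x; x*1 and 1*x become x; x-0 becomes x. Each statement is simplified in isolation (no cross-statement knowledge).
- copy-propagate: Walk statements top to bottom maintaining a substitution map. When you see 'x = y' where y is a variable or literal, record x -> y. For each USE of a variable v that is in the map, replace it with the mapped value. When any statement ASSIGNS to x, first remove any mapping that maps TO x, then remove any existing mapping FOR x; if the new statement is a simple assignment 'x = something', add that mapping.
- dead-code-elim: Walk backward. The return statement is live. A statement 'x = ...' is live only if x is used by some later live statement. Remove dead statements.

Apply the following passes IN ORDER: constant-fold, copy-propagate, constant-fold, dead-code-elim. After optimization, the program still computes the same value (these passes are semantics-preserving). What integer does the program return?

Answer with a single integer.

Answer: 8

Derivation:
Initial IR:
  u = 8
  x = 4 - 0
  d = 0
  z = d - 2
  b = u
  y = 0 * 0
  a = 3
  return u
After constant-fold (8 stmts):
  u = 8
  x = 4
  d = 0
  z = d - 2
  b = u
  y = 0
  a = 3
  return u
After copy-propagate (8 stmts):
  u = 8
  x = 4
  d = 0
  z = 0 - 2
  b = 8
  y = 0
  a = 3
  return 8
After constant-fold (8 stmts):
  u = 8
  x = 4
  d = 0
  z = -2
  b = 8
  y = 0
  a = 3
  return 8
After dead-code-elim (1 stmts):
  return 8
Evaluate:
  u = 8  =>  u = 8
  x = 4 - 0  =>  x = 4
  d = 0  =>  d = 0
  z = d - 2  =>  z = -2
  b = u  =>  b = 8
  y = 0 * 0  =>  y = 0
  a = 3  =>  a = 3
  return u = 8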